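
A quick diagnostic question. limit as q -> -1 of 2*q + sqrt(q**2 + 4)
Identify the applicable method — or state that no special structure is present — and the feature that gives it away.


Diagnosis: no special technique — the expression is continuous at the evaluation point — substitute directly; no indeterminate form appears.


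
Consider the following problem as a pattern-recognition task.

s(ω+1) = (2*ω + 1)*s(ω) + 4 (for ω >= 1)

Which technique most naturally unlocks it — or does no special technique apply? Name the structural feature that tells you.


Diagnosis: a summation factor — first-order, linear, moving coefficient 2*ω + 1: the discrete analogue of an integrating factor handles it.


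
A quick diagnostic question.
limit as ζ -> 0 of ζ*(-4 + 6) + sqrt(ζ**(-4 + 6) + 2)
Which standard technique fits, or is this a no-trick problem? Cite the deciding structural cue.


Verdict: no special technique — nothing blocks direct substitution at 0: plug in and finish.


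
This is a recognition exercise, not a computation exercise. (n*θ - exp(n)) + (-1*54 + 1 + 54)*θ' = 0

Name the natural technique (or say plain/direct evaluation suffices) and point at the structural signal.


Technique: a linear integrating factor — arrange it as θ' + n·θ = (the forcing term) and the integrating factor does the rest.


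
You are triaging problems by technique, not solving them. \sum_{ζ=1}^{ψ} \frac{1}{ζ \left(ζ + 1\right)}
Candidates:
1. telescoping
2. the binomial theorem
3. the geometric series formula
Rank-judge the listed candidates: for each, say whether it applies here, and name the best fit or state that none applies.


Best approach: telescoping — rewrite \frac{1}{ζ \left(ζ + 1\right)} as simple fractions and successive terms eat each other — only the edges survive.
- telescoping: yes, a natural case for it.
- the binomial theorem — no binomial coefficients pair with matched powers.
- the geometric series formula: the ratio of consecutive terms depends on the index.


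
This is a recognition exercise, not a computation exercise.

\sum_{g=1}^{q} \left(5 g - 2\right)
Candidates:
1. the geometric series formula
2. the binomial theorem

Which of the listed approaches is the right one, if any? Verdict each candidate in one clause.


Diagnosis: no special technique — with only polynomial terms in g present, the classical sum-of-powers identities are all you need.
- the geometric series formula: the term-to-term ratio changes with the index, so the geometric formula cannot close it.
- the binomial theorem: no binomial coefficients pair up with complementary powers here.


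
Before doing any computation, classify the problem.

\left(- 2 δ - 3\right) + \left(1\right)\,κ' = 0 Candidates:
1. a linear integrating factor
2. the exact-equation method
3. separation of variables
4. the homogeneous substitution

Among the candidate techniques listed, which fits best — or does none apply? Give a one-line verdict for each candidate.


Verdict: no special technique — with κ absent the equation is not coupled at all: direct integration in δ.
- a linear integrating factor — with the unknown absent the integrating factor is a formality; direct integration is the working structure.
- the exact-equation method — with the unknown absent from both coefficients, the cross-partial test holds emptily — nothing for the exact method to work on.
- separation of variables — any separation here is vacuous (nothing depends on the unknown); direct integration is the honest label.
- the homogeneous substitution: rescaling both variables together changes the slope, so no ratio substitution collapses it.


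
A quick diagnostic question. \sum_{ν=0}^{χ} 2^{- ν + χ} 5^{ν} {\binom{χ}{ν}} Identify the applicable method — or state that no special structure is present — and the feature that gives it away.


Best approach: the binomial theorem — terms weighting {\binom{χ}{ν}} against matched powers of 5 and 2 reassemble into (5 + 2)^χ by the binomial theorem.


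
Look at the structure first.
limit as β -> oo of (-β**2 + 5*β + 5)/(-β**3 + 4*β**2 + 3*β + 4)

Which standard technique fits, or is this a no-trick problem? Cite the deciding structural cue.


Verdict: dominant-term comparison — as β grows, only the highest-degree terms matter — compare leading terms and read the limit off. Differentiating the expression as a single quotient would eventually settle it as well; matching dominant growth settles it immediately.


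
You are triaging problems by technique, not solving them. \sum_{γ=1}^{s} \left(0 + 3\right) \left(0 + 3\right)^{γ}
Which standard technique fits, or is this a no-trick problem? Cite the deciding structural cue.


Technique: the geometric series formula — consecutive terms stand in a fixed index-free ratio — the geometric sum formula closes it.


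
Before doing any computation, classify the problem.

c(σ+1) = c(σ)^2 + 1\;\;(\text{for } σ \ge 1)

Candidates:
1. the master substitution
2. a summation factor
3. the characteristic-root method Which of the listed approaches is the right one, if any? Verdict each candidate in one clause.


Technique: no special technique — no ansatz, no master substitution, no summation factor survives the nonlinearity here.
- the master substitution — this is shift-type recursion, outside the divide-and-conquer template.
- a summation factor: no summation factor applies — the rule is not linear in the sequence values.
- the characteristic-root method: the recursion is nonlinear in the sequence values, so no linear-modes ansatz applies.


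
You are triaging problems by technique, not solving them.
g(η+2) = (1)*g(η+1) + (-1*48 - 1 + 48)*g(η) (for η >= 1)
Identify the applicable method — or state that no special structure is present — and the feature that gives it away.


Diagnosis: the characteristic-root method — this is the constant-coefficient homogeneous case — the whole solution in η reduces to a polynomial's roots.


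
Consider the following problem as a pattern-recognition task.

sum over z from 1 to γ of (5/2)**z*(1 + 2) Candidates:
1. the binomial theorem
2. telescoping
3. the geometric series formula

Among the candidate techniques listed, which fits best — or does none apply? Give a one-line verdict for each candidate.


Best approach: the geometric series formula — check a ratio of consecutive terms: it is 5/2, independent of the index, so the geometric formula closes the sum.
- the binomial theorem — the summand does not match any term pattern of an expanded binomial power.
- telescoping — writing out consecutive terms as given produces no pairwise cancellation.
- the geometric series formula — applicable, and directly so.


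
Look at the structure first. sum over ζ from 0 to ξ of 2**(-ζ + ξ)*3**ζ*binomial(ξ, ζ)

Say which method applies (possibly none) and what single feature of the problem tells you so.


Method: the binomial theorem — terms weighting binomial(ξ, ζ) against matched powers of 3 and 2 reassemble into (3 + 2)^ξ by the binomial theorem.


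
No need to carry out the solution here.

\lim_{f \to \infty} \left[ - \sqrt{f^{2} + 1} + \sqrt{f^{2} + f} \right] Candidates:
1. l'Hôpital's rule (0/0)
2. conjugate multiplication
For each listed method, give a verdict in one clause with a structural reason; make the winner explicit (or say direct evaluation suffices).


Technique: conjugate multiplication — neither \sqrt{f^{2} + f} nor \sqrt{f^{2} + 1} converges alone, so rewrite their difference as a conjugate-rationalized quotient first.
- l'Hôpital's rule (0/0): no quotient structure at all: the clash is ∞ minus ∞, which rationalizing converts into a tractable ratio.
- conjugate multiplication — applicable, and directly so.


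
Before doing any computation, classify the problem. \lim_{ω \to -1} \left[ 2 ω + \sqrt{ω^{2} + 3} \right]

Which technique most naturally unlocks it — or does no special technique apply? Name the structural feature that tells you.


Verdict: no special technique — the expression is continuous at the evaluation point — substitute directly; no indeterminate form appears.


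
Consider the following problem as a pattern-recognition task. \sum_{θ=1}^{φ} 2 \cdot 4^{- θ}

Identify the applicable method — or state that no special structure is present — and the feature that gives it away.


Diagnosis: the geometric series formula — consecutive terms stand in a fixed index-free ratio — the geometric sum formula closes it.


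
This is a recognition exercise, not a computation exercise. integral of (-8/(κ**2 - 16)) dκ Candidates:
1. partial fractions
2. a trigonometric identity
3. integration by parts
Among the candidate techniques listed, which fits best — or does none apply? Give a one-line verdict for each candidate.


Diagnosis: partial fractions — with κ**2 - 16 factorable and the degree on top strictly smaller, simple-fraction decomposition is immediate.
- partial fractions: applicable, and directly so.
- a trigonometric identity: with no trigonometric functions present, identity rewriting has no target.
- integration by parts: there is no nonconstant-polynomial-times-kernel split with an exp, sine, cosine (degree-1 argument), or logarithm partner.


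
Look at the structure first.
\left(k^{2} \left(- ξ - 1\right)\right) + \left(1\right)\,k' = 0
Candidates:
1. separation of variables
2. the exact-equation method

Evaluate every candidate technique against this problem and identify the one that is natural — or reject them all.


Method: separation of variables — one side of the product carries the independent variable, the other the unknown — the textbook separation shape.
- separation of variables — yes — fits the structure here.
- the exact-equation method: no potential function has this form as its differential, as written.


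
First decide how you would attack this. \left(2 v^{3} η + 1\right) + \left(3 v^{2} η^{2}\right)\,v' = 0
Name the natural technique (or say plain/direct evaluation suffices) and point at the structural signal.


Technique: the exact-equation method — the cross partial derivatives of 2 v^{3} η + 1 and 3 v^{2} η^{2} agree, so the left side is the total differential of one potential in η and v.


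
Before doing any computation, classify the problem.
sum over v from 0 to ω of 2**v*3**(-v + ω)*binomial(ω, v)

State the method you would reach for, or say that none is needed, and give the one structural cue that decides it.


Verdict: the binomial theorem — the summand is term v of a binomial expansion in 2 and 3; the whole sum is a single power.


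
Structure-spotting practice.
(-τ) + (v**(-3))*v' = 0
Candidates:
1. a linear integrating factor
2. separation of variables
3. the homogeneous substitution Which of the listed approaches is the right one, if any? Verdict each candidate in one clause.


Diagnosis: separation of variables — separating collects all v-dependence with the derivative and leaves all τ-dependence opposite: variables separate.
- a linear integrating factor — the unknown enters nonlinearly (through a power, a denominator, or a transcendental function), which the linear integrating-factor recipe cannot absorb as-is — any repair would come from a preliminary substitution, not the factor.
- separation of variables: applicable, and directly so.
- the homogeneous substitution — solved for the derivative, the right side changes under joint scaling of the two variables.


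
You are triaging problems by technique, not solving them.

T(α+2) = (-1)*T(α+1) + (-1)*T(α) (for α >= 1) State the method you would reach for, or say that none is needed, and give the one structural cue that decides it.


Technique: the characteristic-root method — the recurrence is linear and homogeneous with constant coefficients, so the ansatz r^α turns it into a polynomial equation for r.


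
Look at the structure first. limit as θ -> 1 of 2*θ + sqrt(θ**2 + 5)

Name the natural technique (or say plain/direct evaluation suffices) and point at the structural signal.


Diagnosis: no special technique — nothing blocks direct substitution at 1: plug in and finish.


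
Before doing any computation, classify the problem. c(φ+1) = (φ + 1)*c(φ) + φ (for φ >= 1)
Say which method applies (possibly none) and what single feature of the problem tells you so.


Technique: a summation factor — an index-dependent multiplier φ + 1 rules out characteristic roots; a summation factor converts it to a pure difference.


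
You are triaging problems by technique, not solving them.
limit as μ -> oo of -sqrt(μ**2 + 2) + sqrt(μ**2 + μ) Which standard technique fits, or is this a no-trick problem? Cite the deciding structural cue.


Diagnosis: conjugate multiplication — sqrt(μ**2 + μ) and sqrt(μ**2 + 2) both blow up, but their difference is tame once the conjugate rationalizes it.


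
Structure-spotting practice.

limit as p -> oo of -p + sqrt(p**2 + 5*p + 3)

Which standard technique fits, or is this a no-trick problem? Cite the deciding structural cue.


Technique: conjugate multiplication — the ∞ − ∞ radical form is the exact trigger for the conjugate maneuver.


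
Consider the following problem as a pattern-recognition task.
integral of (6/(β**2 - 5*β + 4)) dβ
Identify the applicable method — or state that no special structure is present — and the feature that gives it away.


Diagnosis: partial fractions — once β**2 - 5*β + 4 is factored, each root contributes a simple-fraction term; integrate them one at a time.


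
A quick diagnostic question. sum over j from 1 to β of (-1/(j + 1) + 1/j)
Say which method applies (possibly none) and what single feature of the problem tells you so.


Diagnosis: telescoping — each term adds 1/j and subtracts the same expression advanced one index; that subtracted piece cancels against the next term's added copy — only the boundary terms survive.


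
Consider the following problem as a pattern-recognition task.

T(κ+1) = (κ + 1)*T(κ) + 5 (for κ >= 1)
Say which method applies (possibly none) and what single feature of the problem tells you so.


Best approach: a summation factor — first-order, linear, moving coefficient κ + 1: the discrete analogue of an integrating factor handles it.


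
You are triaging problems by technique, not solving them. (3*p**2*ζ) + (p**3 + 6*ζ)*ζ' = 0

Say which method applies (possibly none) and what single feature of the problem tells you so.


Diagnosis: the exact-equation method — the compatibility test passes: the ζ-derivative of 3*p**2*ζ matches the p-derivative of p**3 + 6*ζ, so integrate a potential.


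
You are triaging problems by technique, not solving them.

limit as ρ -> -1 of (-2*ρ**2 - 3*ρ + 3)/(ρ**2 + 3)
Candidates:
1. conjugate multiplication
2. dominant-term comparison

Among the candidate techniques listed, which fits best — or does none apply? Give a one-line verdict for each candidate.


Method: no special technique — the expression is continuous at the evaluation point — substitute directly; no indeterminate form appears.
- conjugate multiplication — multiplying by a conjugate would not remove any indeterminacy here.
- dominant-term comparison — this is not a rational comparison of growth rates at infinity.


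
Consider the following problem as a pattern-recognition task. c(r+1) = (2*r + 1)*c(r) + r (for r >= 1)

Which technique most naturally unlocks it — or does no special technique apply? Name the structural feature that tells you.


Verdict: a summation factor — normalize by the running product of 2*r + 1: the left side becomes a difference, and differences sum.


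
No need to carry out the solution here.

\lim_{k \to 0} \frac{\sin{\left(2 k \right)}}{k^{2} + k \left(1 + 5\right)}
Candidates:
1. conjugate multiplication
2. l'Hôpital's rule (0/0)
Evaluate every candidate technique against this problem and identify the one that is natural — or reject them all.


Best approach: l'Hôpital's rule (0/0) — both numerator and denominator vanish at 0: the genuine 0/0 indeterminate that l'Hôpital exists for. One could equally expand both pieces locally and compare leading terms; the rule does that in one stroke.
- conjugate multiplication: no difference of divergent radicals appears, so rationalizing has nothing to cancel.
- l'Hôpital's rule (0/0): a fit — the right tool for this form.


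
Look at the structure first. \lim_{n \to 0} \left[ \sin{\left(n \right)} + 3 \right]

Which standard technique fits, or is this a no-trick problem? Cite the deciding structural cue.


Best approach: no special technique — no vanishing denominator and no indeterminate clash at the point — evaluation is immediate.


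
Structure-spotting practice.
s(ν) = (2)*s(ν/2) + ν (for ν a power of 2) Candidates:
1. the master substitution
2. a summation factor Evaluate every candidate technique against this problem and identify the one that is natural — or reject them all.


Best approach: the master substitution — the call at ν/2 makes this multiplicative recursion; the master-style substitution converts it to additive.
- the master substitution: applicable, and directly so.
- a summation factor — a divided-index call is outside the fixed-shift first-order family a summation factor normalizes.


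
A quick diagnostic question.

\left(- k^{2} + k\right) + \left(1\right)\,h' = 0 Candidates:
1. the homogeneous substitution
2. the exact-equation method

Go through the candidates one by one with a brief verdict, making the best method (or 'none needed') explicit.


Verdict: no special technique — the slope is a function of k alone, so integrate both sides directly.
- the homogeneous substitution: the slope changes under joint rescaling, failing the degree-zero test.
- the exact-equation method — with the unknown absent from both coefficients, the cross-partial test holds emptily — nothing for the exact method to work on.


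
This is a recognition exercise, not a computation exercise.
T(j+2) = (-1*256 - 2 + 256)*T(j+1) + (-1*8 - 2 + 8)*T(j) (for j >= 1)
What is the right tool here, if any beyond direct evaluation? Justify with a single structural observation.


Technique: the characteristic-root method — the recurrence is linear and homogeneous with constant coefficients, so the ansatz r^j turns it into a polynomial equation for r.


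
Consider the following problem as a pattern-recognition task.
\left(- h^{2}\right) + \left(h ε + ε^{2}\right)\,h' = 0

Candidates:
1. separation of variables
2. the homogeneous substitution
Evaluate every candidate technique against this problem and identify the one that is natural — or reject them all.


Best approach: the homogeneous substitution — the slope's numerator and denominator have matching total degree, so it depends only on h/ε and the ratio substitution collapses it. A Bernoulli substitution after rearrangement (possibly exchanging dependent and independent variable) is a fair alternative; the homogeneous route works on the equation as it stands.
- separation of variables — no algebra isolates the independent variable on one side and the unknown on the other.
- the homogeneous substitution — yes, a natural case for it.


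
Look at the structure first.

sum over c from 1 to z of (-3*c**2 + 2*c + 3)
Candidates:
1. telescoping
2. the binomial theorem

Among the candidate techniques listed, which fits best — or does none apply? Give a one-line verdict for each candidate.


Diagnosis: no special technique — every summand is a constant multiple of a power of c — apply the standard power-sum identities one degree at a time.
- telescoping: neither a shifted-difference shape nor integer-spaced poles are present.
- the binomial theorem — the terms lack the binomial-coefficient-weighted complementary-power pattern of an expansion.


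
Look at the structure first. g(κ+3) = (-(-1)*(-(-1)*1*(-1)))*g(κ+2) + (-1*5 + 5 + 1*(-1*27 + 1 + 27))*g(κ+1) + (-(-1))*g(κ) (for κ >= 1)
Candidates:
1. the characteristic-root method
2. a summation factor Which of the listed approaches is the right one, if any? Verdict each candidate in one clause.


Method: the characteristic-root method — no index-dependence in the weights and nothing inhomogeneous: classic characteristic-equation setup.
- the characteristic-root method — yes — fits the structure here.
- a summation factor: the recurrence reaches back more than one step, outside the first-order family a summation factor normalizes.


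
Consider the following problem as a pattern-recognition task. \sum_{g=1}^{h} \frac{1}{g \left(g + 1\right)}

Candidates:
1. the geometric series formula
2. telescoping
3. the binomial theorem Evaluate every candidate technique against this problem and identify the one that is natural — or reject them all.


Best approach: telescoping — the summand \frac{1}{g \left(g + 1\right)} decomposes into fractions whose poles differ by an integer shift — the series collapses.
- the geometric series formula: the term-to-term ratio changes with the index, so the geometric formula cannot close it.
- telescoping — applies; the problem has the shape this method handles.
- the binomial theorem — the terms lack the binomial-coefficient-weighted complementary-power pattern of an expansion.


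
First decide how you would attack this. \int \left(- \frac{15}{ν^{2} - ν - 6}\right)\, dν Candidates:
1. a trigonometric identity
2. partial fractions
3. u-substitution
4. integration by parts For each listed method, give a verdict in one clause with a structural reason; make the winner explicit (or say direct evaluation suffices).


Verdict: partial fractions — the factorization of ν^{2} - ν - 6 is the whole battle; after it, each term is a table integral.
- a trigonometric identity — with no trigonometric functions present, identity rewriting has no target.
- partial fractions: applies; the problem has the shape this method handles.
- u-substitution — no subexpression of the integrand serves as a whole-integral substitution inner — individual terms may offer their own, but none carries its derivative as a factor of the full integrand; a working change of variable would have to be constructed from outside the expression.
- integration by parts: there is no nonconstant-polynomial-times-kernel split with an exp, sine, cosine (degree-1 argument), or logarithm partner.


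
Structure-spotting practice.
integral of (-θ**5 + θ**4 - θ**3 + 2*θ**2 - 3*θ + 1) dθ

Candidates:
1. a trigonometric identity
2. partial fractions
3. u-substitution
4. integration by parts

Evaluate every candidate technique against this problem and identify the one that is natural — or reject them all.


Technique: no special technique — the integrand is a sum of constant multiples of powers of θ — integrate term by term.
- a trigonometric identity — with no trigonometric functions present, identity rewriting has no target.
- partial fractions — there is no rational-function structure to decompose.
- u-substitution — any workable substitution here is cosmetic — the integrand is already in directly integrable form.
- integration by parts: parts would only shuffle a directly integrable integrand.


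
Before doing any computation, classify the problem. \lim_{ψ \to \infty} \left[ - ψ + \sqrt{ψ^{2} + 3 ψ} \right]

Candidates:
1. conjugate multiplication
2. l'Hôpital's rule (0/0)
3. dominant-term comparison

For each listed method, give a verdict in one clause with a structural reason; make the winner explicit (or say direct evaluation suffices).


Technique: conjugate multiplication — turning the difference into a conjugate-rationalized ratio makes the limit readable.
- conjugate multiplication: a fit — the right tool for this form.
- l'Hôpital's rule (0/0) — substitution produces ∞ − ∞ rather than a vanishing quotient; the rule needs a 0/0 ratio to act on.
- dominant-term comparison — no dominant power emerges to decide the limit by degree comparison.


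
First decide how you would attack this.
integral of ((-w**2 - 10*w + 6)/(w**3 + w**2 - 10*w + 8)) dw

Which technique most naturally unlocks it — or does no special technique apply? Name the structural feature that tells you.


Method: partial fractions — the factorization of w**3 + w**2 - 10*w + 8 is the whole battle; after it, each term is a table integral.


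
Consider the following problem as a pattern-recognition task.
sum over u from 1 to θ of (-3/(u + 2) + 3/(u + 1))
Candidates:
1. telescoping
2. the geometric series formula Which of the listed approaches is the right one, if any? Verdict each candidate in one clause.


Verdict: telescoping — the summand is built as 3/(u + 1) minus its own successor — adjacent terms annihilate down the line.
- telescoping: yes, a natural case for it.
- the geometric series formula — the term-to-term ratio changes with the index, so the geometric formula cannot close it.


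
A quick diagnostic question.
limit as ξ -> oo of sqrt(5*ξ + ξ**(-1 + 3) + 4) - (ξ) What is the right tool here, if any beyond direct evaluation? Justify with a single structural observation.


Diagnosis: conjugate multiplication — this difference gives up after one conjugate multiplication — the radical structure cancels against its conjugate.


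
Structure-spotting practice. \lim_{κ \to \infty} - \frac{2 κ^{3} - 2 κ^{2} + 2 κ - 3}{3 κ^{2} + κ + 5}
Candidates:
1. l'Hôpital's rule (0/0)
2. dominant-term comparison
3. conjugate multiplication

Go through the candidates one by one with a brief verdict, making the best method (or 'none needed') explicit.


Method: dominant-term comparison — at large κ only the top-degree terms survive; compare the leading terms and the limit falls out.
- l'Hôpital's rule (0/0): as a single quotient the expression runs to ∞/∞ at the limit point — an at-infinity form of the rule would apply, though the leading-growth comparison is the direct reading.
- dominant-term comparison: yes — fits the structure here.
- conjugate multiplication: multiplying by a conjugate would not remove any indeterminacy here.


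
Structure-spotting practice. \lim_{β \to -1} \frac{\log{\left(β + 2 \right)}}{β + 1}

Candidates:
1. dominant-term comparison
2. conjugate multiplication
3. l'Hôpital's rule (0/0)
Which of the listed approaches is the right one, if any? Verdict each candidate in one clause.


Best approach: l'Hôpital's rule (0/0) — both numerator and denominator vanish at -1: the genuine 0/0 indeterminate that l'Hôpital exists for. A local series expansion at the point resolves it as well; the rule is the packaged version of that step.
- dominant-term comparison: no dominant power emerges to decide the limit by degree comparison.
- conjugate multiplication — no difference of divergent radicals appears, so rationalizing has nothing to cancel.
- l'Hôpital's rule (0/0): yes, a natural case for it.


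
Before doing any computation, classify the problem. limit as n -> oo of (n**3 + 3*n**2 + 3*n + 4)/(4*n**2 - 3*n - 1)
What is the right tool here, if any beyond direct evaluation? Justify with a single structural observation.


Best approach: dominant-term comparison — divide by the highest power of n present: lower-order terms vanish and the dominant ratio remains. Differentiating the expression as a single quotient would eventually settle it as well; matching dominant growth settles it immediately.


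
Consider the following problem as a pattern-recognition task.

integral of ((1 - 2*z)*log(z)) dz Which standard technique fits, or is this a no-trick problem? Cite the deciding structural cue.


Best approach: integration by parts — logs resist antidifferentiation but differentiate beautifully; pair log(z) with the polynomial 1 - 2*z via parts.


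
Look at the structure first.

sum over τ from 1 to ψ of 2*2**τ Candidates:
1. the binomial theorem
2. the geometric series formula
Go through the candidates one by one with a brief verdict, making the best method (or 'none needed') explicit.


Method: the geometric series formula — each term is 2 times the previous one, so the geometric-series formula applies directly.
- the binomial theorem: the terms do not reassemble into a binomial power.
- the geometric series formula — a fit — the right tool for this form.


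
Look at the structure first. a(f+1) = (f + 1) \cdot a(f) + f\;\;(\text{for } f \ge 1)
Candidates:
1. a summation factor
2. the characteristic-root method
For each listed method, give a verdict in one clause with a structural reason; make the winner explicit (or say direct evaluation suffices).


Method: a summation factor — one step of memory with a weight f + 1 that changes as the index grows — the summation-factor construction is built for this.
- a summation factor — applies; the problem has the shape this method handles.
- the characteristic-root method — an index-dependent weight blocks the pure exponential ansatz.


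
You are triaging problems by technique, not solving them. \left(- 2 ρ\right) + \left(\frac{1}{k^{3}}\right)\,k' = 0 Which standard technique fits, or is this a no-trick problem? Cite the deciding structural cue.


Technique: separation of variables — solved for the derivative, the right side splits multiplicatively into a function of each variable alone — divide and integrate each side. An exactness check succeeds on this form as well — separation and the potential function arrive at the same answer, separation more directly.


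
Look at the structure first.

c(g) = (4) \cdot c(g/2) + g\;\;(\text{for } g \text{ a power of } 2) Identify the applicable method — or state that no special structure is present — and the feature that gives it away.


Method: the master substitution — the argument contracts 2-fold per step: reindex g exponentially and solve the linear recurrence in the new index.


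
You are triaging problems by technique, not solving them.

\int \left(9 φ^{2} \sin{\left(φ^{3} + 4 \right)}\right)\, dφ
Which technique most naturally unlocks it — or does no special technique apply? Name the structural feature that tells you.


Diagnosis: u-substitution — a chain-rule shadow: 9 φ^{2} alongside a function of φ^{3} + 4 means u = φ^{3} + 4 unwinds the composition in one step.


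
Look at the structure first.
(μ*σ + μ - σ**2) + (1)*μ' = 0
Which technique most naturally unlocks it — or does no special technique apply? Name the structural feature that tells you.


Verdict: a linear integrating factor — the unknown enters only to the first power against a nonzero forcing term — the integrating-factor template applies directly.


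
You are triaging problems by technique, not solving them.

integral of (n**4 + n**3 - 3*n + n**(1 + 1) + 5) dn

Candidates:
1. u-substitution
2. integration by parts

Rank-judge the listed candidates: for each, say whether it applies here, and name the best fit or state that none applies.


Verdict: no special technique — a term-by-term power-rule job in n; no substitution or rearrangement earns its keep here.
- u-substitution: no substitution does more than relabel what direct integration already handles.
- integration by parts — parts would only shuffle a directly integrable integrand.


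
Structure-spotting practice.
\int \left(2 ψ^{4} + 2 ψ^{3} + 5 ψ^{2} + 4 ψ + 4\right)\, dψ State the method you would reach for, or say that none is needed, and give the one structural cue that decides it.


Technique: no special technique — the integrand is a sum of constant multiples of powers of ψ — integrate term by term.


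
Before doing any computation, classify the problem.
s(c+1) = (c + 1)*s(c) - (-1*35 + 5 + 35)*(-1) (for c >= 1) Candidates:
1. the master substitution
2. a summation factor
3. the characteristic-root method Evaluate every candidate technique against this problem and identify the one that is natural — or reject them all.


Technique: a summation factor — rescale the sequence by the product of the weights c + 1 so far — the recurrence collapses to a plain running sum.
- the master substitution — this is shift-type recursion, outside the divide-and-conquer template.
- a summation factor: yes — fits the structure here.
- the characteristic-root method: an index-dependent weight blocks the pure exponential ansatz.


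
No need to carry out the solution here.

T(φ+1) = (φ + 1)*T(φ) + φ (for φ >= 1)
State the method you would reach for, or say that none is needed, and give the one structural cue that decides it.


Method: a summation factor — one-term recursion with variable weight φ + 1 is solved by product normalization, not by root-finding.


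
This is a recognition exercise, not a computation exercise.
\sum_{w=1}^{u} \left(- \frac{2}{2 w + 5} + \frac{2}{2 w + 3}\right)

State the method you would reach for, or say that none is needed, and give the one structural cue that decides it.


Method: telescoping — difference-of-shifts structure (each term adds \frac{2}{2 w + 3}, then subtracts its one-index-advanced value, which the following term adds back) leaves only the first and last pieces standing.


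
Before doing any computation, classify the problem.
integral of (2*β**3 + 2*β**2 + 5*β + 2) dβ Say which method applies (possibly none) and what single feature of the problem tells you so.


Best approach: no special technique — the integrand is a sum of constant multiples of powers of β — integrate term by term.


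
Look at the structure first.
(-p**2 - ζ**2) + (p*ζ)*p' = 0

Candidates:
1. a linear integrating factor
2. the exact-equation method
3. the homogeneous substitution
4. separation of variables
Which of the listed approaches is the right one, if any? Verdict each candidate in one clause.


Technique: the homogeneous substitution — scaling ζ and p together leaves the slope fixed — it depends only on p/ζ, so substitute the ratio. Rearranged, this also fits the Bernoulli template directly; the homogeneous substitution reads the structure without the rearrangement.
- a linear integrating factor: the unknown enters nonlinearly (through a power, a denominator, or a transcendental function), which the linear integrating-factor recipe cannot absorb as-is — any repair would come from a preliminary substitution, not the factor.
- the exact-equation method: no potential function has this form as its differential, as written.
- the homogeneous substitution: a fit — the right tool for this form.
- separation of variables: the two dependences do not factor apart.


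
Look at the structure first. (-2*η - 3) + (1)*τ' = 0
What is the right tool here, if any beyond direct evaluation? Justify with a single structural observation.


Verdict: no special technique — with τ absent the equation is not coupled at all: direct integration in η.


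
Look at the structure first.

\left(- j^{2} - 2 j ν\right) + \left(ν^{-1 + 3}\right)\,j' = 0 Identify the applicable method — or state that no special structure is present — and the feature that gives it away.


Diagnosis: the homogeneous substitution — the slope's numerator and denominator have matching total degree, so it depends only on j/ν and the ratio substitution collapses it. A Bernoulli substitution is a fair alternative on this equation directly; the homogeneous reading takes it as given.


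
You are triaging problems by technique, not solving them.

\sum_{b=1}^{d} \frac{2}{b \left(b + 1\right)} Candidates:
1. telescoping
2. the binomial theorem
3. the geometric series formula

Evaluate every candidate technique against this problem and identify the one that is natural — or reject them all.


Technique: telescoping — integer-spaced poles in \frac{2}{b \left(b + 1\right)} are the telescoping signature in disguise.
- telescoping: applies; the problem has the shape this method handles.
- the binomial theorem: there is no sum-raised-to-a-power identity hiding in these terms.
- the geometric series formula — consecutive terms are not related by a fixed multiplier.


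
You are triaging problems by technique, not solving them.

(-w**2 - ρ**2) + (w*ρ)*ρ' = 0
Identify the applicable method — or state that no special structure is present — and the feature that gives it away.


Method: the homogeneous substitution — solved for the derivative, the right side is unchanged under scaling w and ρ together — it depends only on the ratio ρ/w, so substitute a single ratio variable. A Bernoulli rewrite works here as the equation stands — the homogeneous substitution is the more immediate reading.


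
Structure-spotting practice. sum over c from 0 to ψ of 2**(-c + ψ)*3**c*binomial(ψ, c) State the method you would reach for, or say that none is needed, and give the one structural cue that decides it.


Method: the binomial theorem — the summand is term c of a binomial expansion in 3 and 2; the whole sum is a single power.


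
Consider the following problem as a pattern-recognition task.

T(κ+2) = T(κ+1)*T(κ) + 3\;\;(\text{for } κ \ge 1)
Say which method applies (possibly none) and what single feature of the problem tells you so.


Method: no special technique — the sequence value feeds back through itself nonlinearly — linear superposition fails, and every superposition-based closed form fails with it.


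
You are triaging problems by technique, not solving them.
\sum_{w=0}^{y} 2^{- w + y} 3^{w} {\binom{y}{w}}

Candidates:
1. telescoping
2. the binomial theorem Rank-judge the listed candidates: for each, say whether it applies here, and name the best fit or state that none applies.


Diagnosis: the binomial theorem — binomial coefficients against complementary powers of 3 and 2: recognize the binomial expansion and resum.
- telescoping — neither a shifted-difference shape nor integer-spaced poles are present.
- the binomial theorem — applies; the problem has the shape this method handles.


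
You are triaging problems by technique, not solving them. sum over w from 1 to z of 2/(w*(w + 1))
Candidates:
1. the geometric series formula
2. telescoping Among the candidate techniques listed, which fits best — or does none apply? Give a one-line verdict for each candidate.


Method: telescoping — the denominator's roots in 2/(w*(w + 1)) sit an integer apart: decomposition produces a self-cancelling chain.
- the geometric series formula — there is no constant term-to-term ratio.
- telescoping — a fit — the right tool for this form.


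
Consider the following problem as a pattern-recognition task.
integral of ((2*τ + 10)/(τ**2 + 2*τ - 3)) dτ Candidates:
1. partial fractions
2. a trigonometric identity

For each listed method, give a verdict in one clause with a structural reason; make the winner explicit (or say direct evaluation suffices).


Method: partial fractions — the integrand is a proper rational function and its denominator τ**2 + 2*τ - 3 factors into distinct pieces, so it splits into simple fractions.
- partial fractions: applies; the problem has the shape this method handles.
- a trigonometric identity: no sine or cosine appears, so there is nothing for a trigonometric identity to act on.


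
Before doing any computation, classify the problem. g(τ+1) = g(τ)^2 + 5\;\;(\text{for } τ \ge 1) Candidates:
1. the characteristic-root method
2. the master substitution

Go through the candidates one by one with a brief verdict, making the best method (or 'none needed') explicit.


Technique: no special technique — the new term depends nonlinearly on the old ones, which disqualifies every superposition-based technique.
- the characteristic-root method — nonlinearity rules out exponential-mode superposition from the start.
- the master substitution: this is shift-type recursion, outside the divide-and-conquer template.


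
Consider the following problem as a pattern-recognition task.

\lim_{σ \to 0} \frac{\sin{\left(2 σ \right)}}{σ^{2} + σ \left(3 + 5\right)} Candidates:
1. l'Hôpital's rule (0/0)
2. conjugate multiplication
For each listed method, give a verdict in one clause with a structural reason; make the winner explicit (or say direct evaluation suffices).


Technique: l'Hôpital's rule (0/0) — numerator and denominator both vanish at 0 — a genuine 0/0 form, which is exactly when l'Hôpital applies. Known elementary limits would finish this too — the rule just bypasses the case analysis.
- l'Hôpital's rule (0/0): applies; the problem has the shape this method handles.
- conjugate multiplication: multiplying by a conjugate would not remove any indeterminacy here.
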